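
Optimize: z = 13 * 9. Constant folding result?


13 * 9 = 117 at compile time
Optimized: z = 117


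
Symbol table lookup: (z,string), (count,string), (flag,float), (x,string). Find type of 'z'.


Lookup 'z' → type string


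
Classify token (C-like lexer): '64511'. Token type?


Pattern: digits only
Type: INTEGER_LITERAL


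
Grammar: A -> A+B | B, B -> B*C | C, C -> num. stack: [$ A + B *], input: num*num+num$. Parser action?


no handle; shift 'num'
Action: shift


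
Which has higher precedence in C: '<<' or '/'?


'/' is multiplicative (level 10); '<<' is shift (level 8)
Higher level binds tighter
'/' has higher precedence than '<<'


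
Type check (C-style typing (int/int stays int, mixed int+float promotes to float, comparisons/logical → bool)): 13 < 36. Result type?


Operand types: int < int
Rule: comparison yields bool
Result type: bool


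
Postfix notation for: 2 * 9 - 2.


Left to right (same or higher precedence on left)
Postfix: 2 9 * 2 -


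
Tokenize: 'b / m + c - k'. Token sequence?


Scan left to right, longest-match per lexeme
Tokens: ID(b), OP(/), ID(m), OP(+), ID(c), OP(-), ID(k)


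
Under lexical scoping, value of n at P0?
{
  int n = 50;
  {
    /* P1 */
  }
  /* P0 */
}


n declared in the same block as P0
n = 50


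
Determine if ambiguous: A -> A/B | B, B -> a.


precedence layered via separate nonterminal B: deterministic
Unambiguous


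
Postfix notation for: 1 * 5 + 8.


Left to right (same or higher precedence on left)
Postfix: 1 5 * 8 +


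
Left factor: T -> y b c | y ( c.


Common prefix: 'y'
Factored: T -> y T', T' -> b c | ( c


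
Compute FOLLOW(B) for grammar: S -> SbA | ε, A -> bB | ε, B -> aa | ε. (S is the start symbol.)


$ ∈ FOLLOW(S). For each A -> αBβ: add FIRST(β)\{ε} to FOLLOW(B); if β nullable, add FOLLOW(A).
FOLLOW(B) = {$, b}


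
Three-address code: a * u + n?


Break into single-operator statements:
t1 = a * u
t2 = t1 + n


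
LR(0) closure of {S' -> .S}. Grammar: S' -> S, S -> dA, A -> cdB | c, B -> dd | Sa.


Start: S' -> .S
For each item with dot before a nonterminal B, add B -> .γ for every B-production
Closure: [S' -> .S, S -> .dA]


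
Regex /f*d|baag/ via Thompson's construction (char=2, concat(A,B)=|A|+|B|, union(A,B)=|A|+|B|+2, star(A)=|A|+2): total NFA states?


Syntax tree has 6 char leaf(s), 1 union(s), 1 star(s)
chars contribute 6×2 = 12; each union adds +2; each star adds +2
Total: 12 + 2 + 2 = 16 states


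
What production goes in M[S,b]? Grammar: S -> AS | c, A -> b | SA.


For [S, b]: 'b' ∈ FIRST(AS)
Entry: S -> AS


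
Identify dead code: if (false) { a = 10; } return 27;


condition is constant false, so the whole block is unreachable
Dead: 'if (false) { a = 10; }'


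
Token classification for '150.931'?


Pattern: digits with a decimal point
Type: FLOAT_LITERAL


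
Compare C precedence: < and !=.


'<' is relational (level 7); '!=' is equality (level 6)
Higher level binds tighter
'<' has higher precedence than '!='


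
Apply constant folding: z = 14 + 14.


14 + 14 = 28 at compile time
Optimized: z = 28


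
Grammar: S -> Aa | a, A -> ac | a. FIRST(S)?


Per alternative of S: FIRST(Aa) = {a}; FIRST(a) = {a}
FIRST(S) = {a}


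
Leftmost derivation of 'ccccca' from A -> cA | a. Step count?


Derivation: A => cA => ccA => cccA => ccccA => cccccA => ccccca
Steps: 6


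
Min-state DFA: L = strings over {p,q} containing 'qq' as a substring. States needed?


KMP-style automaton: 2 progress states + 1 absorbing accept = 3
Minimal DFA: 3 states


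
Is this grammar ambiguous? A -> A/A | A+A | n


'n/n+n' has two parse trees (no precedence encoded between / and +)
Ambiguous


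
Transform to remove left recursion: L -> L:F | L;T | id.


Left-recursive alternatives: L:F, L;T; non-recursive: id
Introduce L': L -> idL', L' -> :FL' | ;TL' | ε


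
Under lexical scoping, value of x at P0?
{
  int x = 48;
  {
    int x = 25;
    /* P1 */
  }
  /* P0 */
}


x declared in the same block as P0
x = 48


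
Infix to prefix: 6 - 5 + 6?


left-to-right (same/higher precedence on left): tree is (+ (- 6 5) 6)
Prefix: + - 6 5 6


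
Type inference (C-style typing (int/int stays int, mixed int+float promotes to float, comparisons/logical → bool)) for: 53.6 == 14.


Operand types: float == int
Rule: comparison yields bool
Result type: bool


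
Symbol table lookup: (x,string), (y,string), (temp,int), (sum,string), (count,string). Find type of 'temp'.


Lookup 'temp' → type int


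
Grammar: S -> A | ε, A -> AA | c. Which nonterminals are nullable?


A nonterminal is nullable iff some alternative derives ε (directly, or every symbol in it is nullable)
Nullable: {S}


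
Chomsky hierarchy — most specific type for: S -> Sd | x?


Left-linear: every RHS is a terminal or one nonterminal followed by a terminal
Classification: Type 3 (Regular)


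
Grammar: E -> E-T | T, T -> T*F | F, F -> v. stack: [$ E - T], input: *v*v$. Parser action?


'*' can extend T; shift to build T -> T*F
Action: shift


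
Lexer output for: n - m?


Scan left to right, longest-match per lexeme
Tokens: ID(n), OP(-), ID(m)


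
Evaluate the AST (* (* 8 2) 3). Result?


Evaluate inner: (* 8 2) = 16
Evaluate root: (* 16 3) = 48
Result: 48


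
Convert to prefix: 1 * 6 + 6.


left-to-right (same/higher precedence on left): tree is (+ (* 1 6) 6)
Prefix: + * 1 6 6


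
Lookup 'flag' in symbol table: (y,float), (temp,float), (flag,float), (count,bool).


Lookup 'flag' → type float


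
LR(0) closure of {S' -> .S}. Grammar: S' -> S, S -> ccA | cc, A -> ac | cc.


Start: S' -> .S
For each item with dot before a nonterminal B, add B -> .γ for every B-production
Closure: [S' -> .S, S -> .ccA, S -> .cc]


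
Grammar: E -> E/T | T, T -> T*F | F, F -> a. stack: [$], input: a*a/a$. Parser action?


no handle on stack; shift 'a'
Action: shift


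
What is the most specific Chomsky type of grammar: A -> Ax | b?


Left-linear: every RHS is a terminal or one nonterminal followed by a terminal
Classification: Type 3 (Regular)


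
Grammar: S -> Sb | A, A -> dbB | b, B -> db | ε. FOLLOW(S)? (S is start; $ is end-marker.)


$ ∈ FOLLOW(S). For each A -> αBβ: add FIRST(β)\{ε} to FOLLOW(B); if β nullable, add FOLLOW(A).
FOLLOW(S) = {$, b}


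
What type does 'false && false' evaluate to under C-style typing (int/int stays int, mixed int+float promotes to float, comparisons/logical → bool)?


Operand types: bool && bool
Rule: logical operators take bool operands and yield bool
Result type: bool


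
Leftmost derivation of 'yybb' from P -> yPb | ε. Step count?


Derivation: P => yPb => yyPbb => yybb
Steps: 3


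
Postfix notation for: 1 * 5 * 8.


Left to right (same or higher precedence on left)
Postfix: 1 5 * 8 *


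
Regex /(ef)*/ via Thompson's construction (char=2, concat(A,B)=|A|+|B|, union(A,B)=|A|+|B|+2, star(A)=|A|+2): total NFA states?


Syntax tree has 2 char leaf(s), 0 union(s), 1 star(s)
chars contribute 2×2 = 4; each union adds +2; each star adds +2
Total: 4 + 0 + 2 = 6 states


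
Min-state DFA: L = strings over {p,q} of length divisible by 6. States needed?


Track length mod 6: states 0..5, accept at 0
Minimal DFA: 6 states


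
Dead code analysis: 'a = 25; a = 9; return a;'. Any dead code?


first assignment to a is overwritten before any read
Dead: 'a = 25'


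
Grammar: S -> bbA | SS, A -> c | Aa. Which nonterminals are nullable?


A nonterminal is nullable iff some alternative derives ε (directly, or every symbol in it is nullable)
Nullable: {}


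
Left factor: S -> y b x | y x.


Common prefix: 'y'
Factored: S -> y S', S' -> b x | x


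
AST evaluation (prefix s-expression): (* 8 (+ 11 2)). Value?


Evaluate inner: (+ 11 2) = 13
Evaluate root: (* 8 13) = 104
Result: 104


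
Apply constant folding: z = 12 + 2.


12 + 2 = 14 at compile time
Optimized: z = 14


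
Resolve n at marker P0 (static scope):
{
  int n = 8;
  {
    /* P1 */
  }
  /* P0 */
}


n declared in the same block as P0
n = 8


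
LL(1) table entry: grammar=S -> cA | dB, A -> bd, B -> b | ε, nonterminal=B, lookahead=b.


For [B, b]: 'b' ∈ FIRST(b)
Entry: B -> b


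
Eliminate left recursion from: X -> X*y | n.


Left-recursive alternatives: X*y; non-recursive: n
Introduce X': X -> nX', X' -> *yX' | ε


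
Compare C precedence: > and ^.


'>' is relational (level 7); '^' is bitwise XOR (level 4)
Higher level binds tighter
'>' has higher precedence than '^'


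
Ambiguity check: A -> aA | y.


right-linear, alternatives start with distinct terminals 'a' vs 'y': unique leftmost derivation
Unambiguous


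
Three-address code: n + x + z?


Break into single-operator statements:
t1 = n + x
t2 = t1 + z


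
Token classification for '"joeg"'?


Pattern: double-quoted sequence
Type: STRING_LITERAL


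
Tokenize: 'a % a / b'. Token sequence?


Scan left to right, longest-match per lexeme
Tokens: ID(a), OP(%), ID(a), OP(/), ID(b)


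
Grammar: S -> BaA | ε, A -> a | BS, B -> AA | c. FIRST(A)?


Per alternative of A: FIRST(a) = {a}; FIRST(BS) = {a, c}
FIRST(A) = {a, c}


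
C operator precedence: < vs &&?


'<' is relational (level 7); '&&' is logical AND (level 2)
Higher level binds tighter
'<' has higher precedence than '&&'


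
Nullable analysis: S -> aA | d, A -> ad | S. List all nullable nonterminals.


A nonterminal is nullable iff some alternative derives ε (directly, or every symbol in it is nullable)
Nullable: {}


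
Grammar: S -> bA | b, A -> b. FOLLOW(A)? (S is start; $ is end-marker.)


$ ∈ FOLLOW(S). For each A -> αBβ: add FIRST(β)\{ε} to FOLLOW(B); if β nullable, add FOLLOW(A).
FOLLOW(A) = {$}


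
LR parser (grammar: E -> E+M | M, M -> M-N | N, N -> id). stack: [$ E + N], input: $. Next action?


'N' (not preceded by M-) is the handle for M -> N
Action: reduce (M -> N)


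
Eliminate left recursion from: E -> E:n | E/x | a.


Left-recursive alternatives: E:n, E/x; non-recursive: a
Introduce E': E -> aE', E' -> :nE' | /xE' | ε


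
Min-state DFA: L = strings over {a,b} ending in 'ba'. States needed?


Track the longest suffix of input matching a prefix of 'ba': 3 classes (prefixes of length 0..2)
Minimal DFA: 3 states


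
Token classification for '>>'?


Pattern: operator symbol
Type: OPERATOR


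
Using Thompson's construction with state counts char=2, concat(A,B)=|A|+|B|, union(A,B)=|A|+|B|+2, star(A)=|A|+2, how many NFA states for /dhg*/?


Syntax tree has 3 char leaf(s), 0 union(s), 1 star(s)
chars contribute 3×2 = 6; each union adds +2; each star adds +2
Total: 6 + 0 + 2 = 8 states


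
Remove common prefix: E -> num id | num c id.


Common prefix: 'num'
Factored: E -> num E', E' -> id | c id


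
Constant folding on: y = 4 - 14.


4 - 14 = -10 at compile time
Optimized: y = -10


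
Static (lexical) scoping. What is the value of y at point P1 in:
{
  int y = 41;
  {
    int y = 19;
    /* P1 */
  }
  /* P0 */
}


y declared in the same block as P1
y = 19


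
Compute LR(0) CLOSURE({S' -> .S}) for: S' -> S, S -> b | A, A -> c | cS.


Start: S' -> .S
For each item with dot before a nonterminal B, add B -> .γ for every B-production
Closure: [S' -> .S, S -> .b, S -> .A, A -> .c, A -> .cS]


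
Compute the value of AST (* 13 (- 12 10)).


Evaluate inner: (- 12 10) = 2
Evaluate root: (* 13 2) = 26
Result: 26


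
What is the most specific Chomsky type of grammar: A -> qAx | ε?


Single nonterminal LHS, but q^n x^n is not regular
Classification: Type 2 (Context-Free)


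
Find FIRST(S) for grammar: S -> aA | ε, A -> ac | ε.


Per alternative of S: FIRST(aA) = {a}; FIRST(ε) = {ε}
FIRST(S) = {a, ε}


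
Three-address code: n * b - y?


Break into single-operator statements:
t1 = n * b
t2 = t1 - y


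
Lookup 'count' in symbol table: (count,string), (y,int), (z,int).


Lookup 'count' → type string


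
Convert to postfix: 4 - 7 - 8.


Left to right (same or higher precedence on left)
Postfix: 4 7 - 8 -


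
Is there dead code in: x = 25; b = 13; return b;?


x is assigned but never read
Dead: 'x = 25'


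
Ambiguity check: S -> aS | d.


right-linear, alternatives start with distinct terminals 'a' vs 'd': unique leftmost derivation
Unambiguous


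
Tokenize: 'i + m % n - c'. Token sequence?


Scan left to right, longest-match per lexeme
Tokens: ID(i), OP(+), ID(m), OP(%), ID(n), OP(-), ID(c)


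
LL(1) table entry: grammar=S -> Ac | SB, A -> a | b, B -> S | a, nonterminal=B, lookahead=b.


For [B, b]: 'b' ∈ FIRST(S)
Entry: B -> S


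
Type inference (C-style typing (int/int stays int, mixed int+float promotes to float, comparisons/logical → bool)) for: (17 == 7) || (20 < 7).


Operand types: bool || bool
Rule: logical operators take bool operands and yield bool
Result type: bool


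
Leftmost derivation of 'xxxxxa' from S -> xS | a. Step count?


Derivation: S => xS => xxS => xxxS => xxxxS => xxxxxS => xxxxxa
Steps: 6


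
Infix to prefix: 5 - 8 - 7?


left-to-right (same/higher precedence on left): tree is (- (- 5 8) 7)
Prefix: - - 5 8 7


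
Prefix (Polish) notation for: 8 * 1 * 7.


left-to-right (same/higher precedence on left): tree is (* (* 8 1) 7)
Prefix: * * 8 1 7


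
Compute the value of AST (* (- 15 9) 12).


Evaluate inner: (- 15 9) = 6
Evaluate root: (* 6 12) = 72
Result: 72


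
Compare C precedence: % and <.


'%' is multiplicative (level 10); '<' is relational (level 7)
Higher level binds tighter
'%' has higher precedence than '<'


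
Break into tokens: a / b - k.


Scan left to right, longest-match per lexeme
Tokens: ID(a), OP(/), ID(b), OP(-), ID(k)


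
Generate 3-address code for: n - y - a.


Break into single-operator statements:
t1 = n - y
t2 = t1 - a


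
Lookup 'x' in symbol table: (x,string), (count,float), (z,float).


Lookup 'x' → type string


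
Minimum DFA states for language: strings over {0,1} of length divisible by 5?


Track length mod 5: states 0..4, accept at 0
Minimal DFA: 5 states


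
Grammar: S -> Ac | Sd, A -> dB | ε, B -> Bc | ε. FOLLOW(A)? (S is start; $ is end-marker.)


$ ∈ FOLLOW(S). For each A -> αBβ: add FIRST(β)\{ε} to FOLLOW(B); if β nullable, add FOLLOW(A).
FOLLOW(A) = {c}


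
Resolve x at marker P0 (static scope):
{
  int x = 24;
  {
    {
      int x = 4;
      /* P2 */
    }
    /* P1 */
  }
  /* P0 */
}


x declared in the same block as P0
x = 24


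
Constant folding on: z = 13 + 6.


13 + 6 = 19 at compile time
Optimized: z = 19


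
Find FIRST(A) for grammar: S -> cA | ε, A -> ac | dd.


Per alternative of A: FIRST(ac) = {a}; FIRST(dd) = {d}
FIRST(A) = {a, d}


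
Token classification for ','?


Pattern: delimiter/punctuation
Type: PUNCTUATION


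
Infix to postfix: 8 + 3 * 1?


* has higher precedence, evaluate 3*1 first
Postfix: 8 3 1 * +


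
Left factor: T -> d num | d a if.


Common prefix: 'd'
Factored: T -> d T', T' -> num | a if


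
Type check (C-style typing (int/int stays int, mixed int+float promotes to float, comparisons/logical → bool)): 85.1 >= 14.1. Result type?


Operand types: float >= float
Rule: comparison yields bool
Result type: bool


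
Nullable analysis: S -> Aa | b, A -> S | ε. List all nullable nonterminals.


A nonterminal is nullable iff some alternative derives ε (directly, or every symbol in it is nullable)
Nullable: {A}


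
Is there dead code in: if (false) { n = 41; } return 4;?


condition is constant false, so the whole block is unreachable
Dead: 'if (false) { n = 41; }'


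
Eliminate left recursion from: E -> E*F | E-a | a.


Left-recursive alternatives: E*F, E-a; non-recursive: a
Introduce E': E -> aE', E' -> *FE' | -aE' | ε


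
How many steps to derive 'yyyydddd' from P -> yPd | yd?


Derivation: P => yPd => yyPdd => yyyPddd => yyyydddd
Steps: 4


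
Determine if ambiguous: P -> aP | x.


right-linear, alternatives start with distinct terminals 'a' vs 'x': unique leftmost derivation
Unambiguous


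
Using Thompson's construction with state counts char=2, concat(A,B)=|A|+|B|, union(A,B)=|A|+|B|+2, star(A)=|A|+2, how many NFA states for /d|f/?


Syntax tree has 2 char leaf(s), 1 union(s), 0 star(s)
chars contribute 2×2 = 4; each union adds +2; each star adds +2
Total: 4 + 2 + 0 = 6 states


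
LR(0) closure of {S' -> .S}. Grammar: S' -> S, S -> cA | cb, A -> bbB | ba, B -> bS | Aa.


Start: S' -> .S
For each item with dot before a nonterminal B, add B -> .γ for every B-production
Closure: [S' -> .S, S -> .cA, S -> .cb]


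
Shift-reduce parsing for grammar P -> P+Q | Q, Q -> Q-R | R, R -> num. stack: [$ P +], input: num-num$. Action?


no handle ('P+' is not any RHS); shift 'num'
Action: shift


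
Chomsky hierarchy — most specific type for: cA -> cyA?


LHS has context (more than one symbol) and |LHS| ≤ |RHS|
Classification: Type 1 (Context-Sensitive)


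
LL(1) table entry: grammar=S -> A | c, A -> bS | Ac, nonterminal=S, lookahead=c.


For [S, c]: 'c' ∈ FIRST(c)
Entry: S -> c


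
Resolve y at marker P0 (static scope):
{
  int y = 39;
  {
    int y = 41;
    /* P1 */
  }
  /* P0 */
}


y declared in the same block as P0
y = 39


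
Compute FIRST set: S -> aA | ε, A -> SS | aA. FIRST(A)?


Per alternative of A: FIRST(SS) = {a, ε}; FIRST(aA) = {a}
FIRST(A) = {a, ε}


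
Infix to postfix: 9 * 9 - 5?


Left to right (same or higher precedence on left)
Postfix: 9 9 * 5 -


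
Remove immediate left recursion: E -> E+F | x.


Left-recursive alternatives: E+F; non-recursive: x
Introduce E': E -> xE', E' -> +FE' | ε


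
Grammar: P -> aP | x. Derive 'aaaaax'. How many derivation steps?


Derivation: P => aP => aaP => aaaP => aaaaP => aaaaaP => aaaaax
Steps: 6


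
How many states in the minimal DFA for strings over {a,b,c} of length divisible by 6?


Track length mod 6: states 0..5, accept at 0
Minimal DFA: 6 states


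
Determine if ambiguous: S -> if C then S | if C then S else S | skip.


dangling else: 'if C then if C then skip else skip' parses two ways
Ambiguous


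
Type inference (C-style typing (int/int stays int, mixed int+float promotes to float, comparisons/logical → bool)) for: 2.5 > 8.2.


Operand types: float > float
Rule: comparison yields bool
Result type: bool


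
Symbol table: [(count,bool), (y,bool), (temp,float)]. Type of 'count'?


Lookup 'count' → type bool


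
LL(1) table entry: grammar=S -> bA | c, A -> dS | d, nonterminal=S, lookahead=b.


For [S, b]: 'b' ∈ FIRST(bA)
Entry: S -> bA


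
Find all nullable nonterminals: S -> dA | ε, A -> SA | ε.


A nonterminal is nullable iff some alternative derives ε (directly, or every symbol in it is nullable)
Nullable: {A, S}


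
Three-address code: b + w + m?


Break into single-operator statements:
t1 = b + w
t2 = t1 + m


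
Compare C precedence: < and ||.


'<' is relational (level 7); '||' is logical OR (level 1)
Higher level binds tighter
'<' has higher precedence than '||'


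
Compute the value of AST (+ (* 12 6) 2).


Evaluate inner: (* 12 6) = 72
Evaluate root: (+ 72 2) = 74
Result: 74


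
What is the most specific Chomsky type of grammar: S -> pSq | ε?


Single nonterminal LHS, but p^n q^n is not regular
Classification: Type 2 (Context-Free)


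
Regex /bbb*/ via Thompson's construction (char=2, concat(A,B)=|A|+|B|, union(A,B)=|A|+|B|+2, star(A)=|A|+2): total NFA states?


Syntax tree has 3 char leaf(s), 0 union(s), 1 star(s)
chars contribute 3×2 = 6; each union adds +2; each star adds +2
Total: 6 + 0 + 2 = 8 states


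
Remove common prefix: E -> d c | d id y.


Common prefix: 'd'
Factored: E -> d E', E' -> c | id y


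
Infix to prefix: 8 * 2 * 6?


left-to-right (same/higher precedence on left): tree is (* (* 8 2) 6)
Prefix: * * 8 2 6


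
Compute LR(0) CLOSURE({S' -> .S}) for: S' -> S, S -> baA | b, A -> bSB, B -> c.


Start: S' -> .S
For each item with dot before a nonterminal B, add B -> .γ for every B-production
Closure: [S' -> .S, S -> .baA, S -> .b]


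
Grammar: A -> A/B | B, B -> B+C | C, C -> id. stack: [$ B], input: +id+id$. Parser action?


shift '+' to continue B -> B+C
Action: shift


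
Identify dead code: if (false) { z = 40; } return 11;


condition is constant false, so the whole block is unreachable
Dead: 'if (false) { z = 40; }'


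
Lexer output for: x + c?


Scan left to right, longest-match per lexeme
Tokens: ID(x), OP(+), ID(c)


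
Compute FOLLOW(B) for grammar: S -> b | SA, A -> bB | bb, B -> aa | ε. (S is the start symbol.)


$ ∈ FOLLOW(S). For each A -> αBβ: add FIRST(β)\{ε} to FOLLOW(B); if β nullable, add FOLLOW(A).
FOLLOW(B) = {$, b}


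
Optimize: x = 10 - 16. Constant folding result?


10 - 16 = -6 at compile time
Optimized: x = -6


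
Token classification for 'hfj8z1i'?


Pattern: letter/underscore followed by alphanumerics, not a keyword
Type: IDENTIFIER


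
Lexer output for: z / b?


Scan left to right, longest-match per lexeme
Tokens: ID(z), OP(/), ID(b)


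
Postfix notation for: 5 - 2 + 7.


Left to right (same or higher precedence on left)
Postfix: 5 2 - 7 +


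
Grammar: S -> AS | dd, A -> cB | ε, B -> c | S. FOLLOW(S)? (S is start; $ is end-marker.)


$ ∈ FOLLOW(S). For each A -> αBβ: add FIRST(β)\{ε} to FOLLOW(B); if β nullable, add FOLLOW(A).
FOLLOW(S) = {$, c, d}


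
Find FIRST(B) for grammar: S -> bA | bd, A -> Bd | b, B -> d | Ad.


Per alternative of B: FIRST(d) = {d}; FIRST(Ad) = {b, d}
FIRST(B) = {b, d}


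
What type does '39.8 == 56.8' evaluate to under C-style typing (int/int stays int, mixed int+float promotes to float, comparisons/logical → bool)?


Operand types: float == float
Rule: comparison yields bool
Result type: bool


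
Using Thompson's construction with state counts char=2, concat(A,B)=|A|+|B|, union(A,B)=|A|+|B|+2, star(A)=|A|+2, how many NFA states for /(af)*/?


Syntax tree has 2 char leaf(s), 0 union(s), 1 star(s)
chars contribute 2×2 = 4; each union adds +2; each star adds +2
Total: 4 + 0 + 2 = 6 states


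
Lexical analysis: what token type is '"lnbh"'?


Pattern: double-quoted sequence
Type: STRING_LITERAL


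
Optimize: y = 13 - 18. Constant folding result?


13 - 18 = -5 at compile time
Optimized: y = -5


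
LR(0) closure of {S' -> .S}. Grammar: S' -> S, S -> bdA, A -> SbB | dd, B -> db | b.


Start: S' -> .S
For each item with dot before a nonterminal B, add B -> .γ for every B-production
Closure: [S' -> .S, S -> .bdA]


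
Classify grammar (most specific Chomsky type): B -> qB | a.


Right-linear: every RHS is a terminal or a terminal followed by one nonterminal
Classification: Type 3 (Regular)


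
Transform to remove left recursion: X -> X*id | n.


Left-recursive alternatives: X*id; non-recursive: n
Introduce X': X -> nX', X' -> *idX' | ε


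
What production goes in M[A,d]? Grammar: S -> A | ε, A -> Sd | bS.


For [A, d]: 'd' ∈ FIRST(Sd)
Entry: A -> Sd


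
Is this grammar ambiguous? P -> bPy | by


balanced b^n…y^n: each string has a unique parse
Unambiguous


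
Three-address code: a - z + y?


Break into single-operator statements:
t1 = a - z
t2 = t1 + y


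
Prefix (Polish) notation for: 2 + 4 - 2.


left-to-right (same/higher precedence on left): tree is (- (+ 2 4) 2)
Prefix: - + 2 4 2


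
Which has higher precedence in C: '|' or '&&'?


'|' is bitwise OR (level 3); '&&' is logical AND (level 2)
Higher level binds tighter
'|' has higher precedence than '&&'


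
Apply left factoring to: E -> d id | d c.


Common prefix: 'd'
Factored: E -> d E', E' -> id | c


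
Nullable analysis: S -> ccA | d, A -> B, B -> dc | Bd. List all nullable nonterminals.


A nonterminal is nullable iff some alternative derives ε (directly, or every symbol in it is nullable)
Nullable: {}


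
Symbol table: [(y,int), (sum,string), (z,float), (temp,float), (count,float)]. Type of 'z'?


Lookup 'z' → type float


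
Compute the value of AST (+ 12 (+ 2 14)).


Evaluate inner: (+ 2 14) = 16
Evaluate root: (+ 12 16) = 28
Result: 28


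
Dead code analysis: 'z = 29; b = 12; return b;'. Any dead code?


z is assigned but never read
Dead: 'z = 29'


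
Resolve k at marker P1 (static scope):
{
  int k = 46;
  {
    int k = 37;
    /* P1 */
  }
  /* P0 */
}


k declared in the same block as P1
k = 37


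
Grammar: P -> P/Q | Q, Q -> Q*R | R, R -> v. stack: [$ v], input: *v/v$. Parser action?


'v' on top is the handle for R -> v
Action: reduce (R -> v)


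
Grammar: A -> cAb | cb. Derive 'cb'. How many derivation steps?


Derivation: A => cb
Steps: 1


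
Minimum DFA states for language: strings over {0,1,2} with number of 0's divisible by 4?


Track (count of 0) mod 4: states 0..3, accept at 0
Minimal DFA: 4 states


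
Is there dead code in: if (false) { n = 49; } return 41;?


condition is constant false, so the whole block is unreachable
Dead: 'if (false) { n = 49; }'


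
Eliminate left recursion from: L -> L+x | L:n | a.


Left-recursive alternatives: L+x, L:n; non-recursive: a
Introduce L': L -> aL', L' -> +xL' | :nL' | ε


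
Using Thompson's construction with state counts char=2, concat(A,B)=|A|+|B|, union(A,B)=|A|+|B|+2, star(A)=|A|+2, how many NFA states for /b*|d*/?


Syntax tree has 2 char leaf(s), 1 union(s), 2 star(s)
chars contribute 2×2 = 4; each union adds +2; each star adds +2
Total: 4 + 2 + 4 = 10 states


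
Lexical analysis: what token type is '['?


Pattern: delimiter/punctuation
Type: PUNCTUATION


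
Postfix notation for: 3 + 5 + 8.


Left to right (same or higher precedence on left)
Postfix: 3 5 + 8 +


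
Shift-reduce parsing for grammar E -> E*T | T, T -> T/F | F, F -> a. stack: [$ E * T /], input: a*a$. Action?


no handle; shift 'a'
Action: shift


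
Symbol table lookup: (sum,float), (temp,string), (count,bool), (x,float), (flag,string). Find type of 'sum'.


Lookup 'sum' → type float


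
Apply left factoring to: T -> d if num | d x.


Common prefix: 'd'
Factored: T -> d T', T' -> if num | x


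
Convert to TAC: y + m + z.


Break into single-operator statements:
t1 = y + m
t2 = t1 + z


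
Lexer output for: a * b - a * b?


Scan left to right, longest-match per lexeme
Tokens: ID(a), OP(*), ID(b), OP(-), ID(a), OP(*), ID(b)


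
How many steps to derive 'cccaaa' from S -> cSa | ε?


Derivation: S => cSa => ccSaa => cccSaaa => cccaaa
Steps: 4


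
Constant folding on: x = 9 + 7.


9 + 7 = 16 at compile time
Optimized: x = 16


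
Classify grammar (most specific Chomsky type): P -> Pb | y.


Left-linear: every RHS is a terminal or one nonterminal followed by a terminal
Classification: Type 3 (Regular)


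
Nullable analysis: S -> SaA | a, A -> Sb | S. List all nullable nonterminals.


A nonterminal is nullable iff some alternative derives ε (directly, or every symbol in it is nullable)
Nullable: {}


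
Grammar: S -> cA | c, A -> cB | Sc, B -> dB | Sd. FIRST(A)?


Per alternative of A: FIRST(cB) = {c}; FIRST(Sc) = {c}
FIRST(A) = {c}


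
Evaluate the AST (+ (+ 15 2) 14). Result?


Evaluate inner: (+ 15 2) = 17
Evaluate root: (+ 17 14) = 31
Result: 31


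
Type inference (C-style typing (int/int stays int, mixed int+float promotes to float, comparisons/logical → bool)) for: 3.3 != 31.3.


Operand types: float != float
Rule: comparison yields bool
Result type: bool


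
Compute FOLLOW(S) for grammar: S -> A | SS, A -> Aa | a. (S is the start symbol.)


$ ∈ FOLLOW(S). For each A -> αBβ: add FIRST(β)\{ε} to FOLLOW(B); if β nullable, add FOLLOW(A).
FOLLOW(S) = {$, a}


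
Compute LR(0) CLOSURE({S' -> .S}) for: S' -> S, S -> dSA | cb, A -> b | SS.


Start: S' -> .S
For each item with dot before a nonterminal B, add B -> .γ for every B-production
Closure: [S' -> .S, S -> .dSA, S -> .cb]


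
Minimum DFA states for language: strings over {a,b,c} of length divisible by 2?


Track length mod 2: states 0..1, accept at 0
Minimal DFA: 2 states


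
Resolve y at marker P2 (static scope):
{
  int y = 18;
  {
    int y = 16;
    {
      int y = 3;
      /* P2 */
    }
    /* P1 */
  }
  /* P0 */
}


y declared in the same block as P2
y = 3


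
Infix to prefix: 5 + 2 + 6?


left-to-right (same/higher precedence on left): tree is (+ (+ 5 2) 6)
Prefix: + + 5 2 6


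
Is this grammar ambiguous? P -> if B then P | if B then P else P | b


dangling else: 'if B then if B then b else b' parses two ways
Ambiguous


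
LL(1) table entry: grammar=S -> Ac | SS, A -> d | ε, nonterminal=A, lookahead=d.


For [A, d]: 'd' ∈ FIRST(d)
Entry: A -> d


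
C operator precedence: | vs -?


'-' is additive (level 9); '|' is bitwise OR (level 3)
Higher level binds tighter
'-' has higher precedence than '|'


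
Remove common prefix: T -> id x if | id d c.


Common prefix: 'id'
Factored: T -> id T', T' -> x if | d c


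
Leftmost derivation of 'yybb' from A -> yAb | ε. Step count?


Derivation: A => yAb => yyAbb => yybb
Steps: 3


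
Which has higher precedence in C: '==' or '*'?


'*' is multiplicative (level 10); '==' is equality (level 6)
Higher level binds tighter
'*' has higher precedence than '=='


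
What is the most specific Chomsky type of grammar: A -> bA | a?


Right-linear: every RHS is a terminal or a terminal followed by one nonterminal
Classification: Type 3 (Regular)


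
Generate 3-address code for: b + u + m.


Break into single-operator statements:
t1 = b + u
t2 = t1 + m


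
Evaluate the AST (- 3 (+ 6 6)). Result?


Evaluate inner: (+ 6 6) = 12
Evaluate root: (- 3 12) = -9
Result: -9


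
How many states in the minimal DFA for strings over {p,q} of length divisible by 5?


Track length mod 5: states 0..4, accept at 0
Minimal DFA: 5 states


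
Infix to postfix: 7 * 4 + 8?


Left to right (same or higher precedence on left)
Postfix: 7 4 * 8 +


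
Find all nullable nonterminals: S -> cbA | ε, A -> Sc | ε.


A nonterminal is nullable iff some alternative derives ε (directly, or every symbol in it is nullable)
Nullable: {A, S}


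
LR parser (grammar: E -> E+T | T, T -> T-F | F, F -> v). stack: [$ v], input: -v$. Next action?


'v' on top is the handle for F -> v
Action: reduce (F -> v)


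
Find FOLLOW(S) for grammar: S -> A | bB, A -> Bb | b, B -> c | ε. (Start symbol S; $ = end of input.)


$ ∈ FOLLOW(S). For each A -> αBβ: add FIRST(β)\{ε} to FOLLOW(B); if β nullable, add FOLLOW(A).
FOLLOW(S) = {$}


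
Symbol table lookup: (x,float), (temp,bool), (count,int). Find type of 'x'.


Lookup 'x' → type float


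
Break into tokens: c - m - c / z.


Scan left to right, longest-match per lexeme
Tokens: ID(c), OP(-), ID(m), OP(-), ID(c), OP(/), ID(z)


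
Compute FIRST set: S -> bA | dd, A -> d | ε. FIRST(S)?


Per alternative of S: FIRST(bA) = {b}; FIRST(dd) = {d}
FIRST(S) = {b, d}


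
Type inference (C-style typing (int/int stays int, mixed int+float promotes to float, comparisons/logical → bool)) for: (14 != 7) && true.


Operand types: bool && bool
Rule: logical operators take bool operands and yield bool
Result type: bool


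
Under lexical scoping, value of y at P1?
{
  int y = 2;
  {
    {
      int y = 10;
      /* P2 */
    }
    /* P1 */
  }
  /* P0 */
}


P1's block does not declare y; resolves to the enclosing declaration at depth 0
y = 2


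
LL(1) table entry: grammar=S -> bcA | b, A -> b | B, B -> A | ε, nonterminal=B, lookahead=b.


For [B, b]: 'b' ∈ FIRST(A)
Entry: B -> A


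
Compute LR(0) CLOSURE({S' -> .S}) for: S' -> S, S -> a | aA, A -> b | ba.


Start: S' -> .S
For each item with dot before a nonterminal B, add B -> .γ for every B-production
Closure: [S' -> .S, S -> .a, S -> .aA]


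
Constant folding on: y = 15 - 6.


15 - 6 = 9 at compile time
Optimized: y = 9


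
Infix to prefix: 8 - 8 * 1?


'*' binds tighter: tree is (- 8 (* 8 1))
Prefix: - 8 * 8 1


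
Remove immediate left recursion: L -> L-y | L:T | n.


Left-recursive alternatives: L-y, L:T; non-recursive: n
Introduce L': L -> nL', L' -> -yL' | :TL' | ε


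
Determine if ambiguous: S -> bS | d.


right-linear, alternatives start with distinct terminals 'b' vs 'd': unique leftmost derivation
Unambiguous


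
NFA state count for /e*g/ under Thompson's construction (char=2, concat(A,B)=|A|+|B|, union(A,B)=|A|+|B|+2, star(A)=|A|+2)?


Syntax tree has 2 char leaf(s), 0 union(s), 1 star(s)
chars contribute 2×2 = 4; each union adds +2; each star adds +2
Total: 4 + 0 + 2 = 6 states


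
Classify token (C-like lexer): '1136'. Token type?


Pattern: digits only
Type: INTEGER_LITERAL


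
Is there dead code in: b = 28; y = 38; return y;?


b is assigned but never read
Dead: 'b = 28'


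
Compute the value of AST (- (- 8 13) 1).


Evaluate inner: (- 8 13) = -5
Evaluate root: (- -5 1) = -6
Result: -6


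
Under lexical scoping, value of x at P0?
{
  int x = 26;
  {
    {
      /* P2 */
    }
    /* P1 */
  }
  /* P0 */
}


x declared in the same block as P0
x = 26


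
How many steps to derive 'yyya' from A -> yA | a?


Derivation: A => yA => yyA => yyyA => yyya
Steps: 4


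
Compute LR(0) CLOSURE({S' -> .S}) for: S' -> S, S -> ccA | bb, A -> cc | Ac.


Start: S' -> .S
For each item with dot before a nonterminal B, add B -> .γ for every B-production
Closure: [S' -> .S, S -> .ccA, S -> .bb]


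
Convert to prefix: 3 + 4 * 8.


'*' binds tighter: tree is (+ 3 (* 4 8))
Prefix: + 3 * 4 8


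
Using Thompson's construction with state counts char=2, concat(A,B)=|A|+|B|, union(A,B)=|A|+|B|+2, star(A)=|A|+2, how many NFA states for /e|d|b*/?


Syntax tree has 3 char leaf(s), 2 union(s), 1 star(s)
chars contribute 3×2 = 6; each union adds +2; each star adds +2
Total: 6 + 4 + 2 = 12 states


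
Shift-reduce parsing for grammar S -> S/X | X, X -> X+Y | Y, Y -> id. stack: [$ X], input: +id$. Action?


shift '+' to continue X -> X+Y
Action: shift


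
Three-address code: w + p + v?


Break into single-operator statements:
t1 = w + p
t2 = t1 + v


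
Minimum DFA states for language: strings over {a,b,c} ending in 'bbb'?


Track the longest suffix of input matching a prefix of 'bbb': 4 classes (prefixes of length 0..3)
Minimal DFA: 4 states


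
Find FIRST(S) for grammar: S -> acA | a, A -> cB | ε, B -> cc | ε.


Per alternative of S: FIRST(acA) = {a}; FIRST(a) = {a}
FIRST(S) = {a}


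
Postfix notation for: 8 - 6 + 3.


Left to right (same or higher precedence on left)
Postfix: 8 6 - 3 +


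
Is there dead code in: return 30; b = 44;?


statement follows a return and is unreachable
Dead: 'b = 44'


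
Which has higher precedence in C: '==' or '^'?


'==' is equality (level 6); '^' is bitwise XOR (level 4)
Higher level binds tighter
'==' has higher precedence than '^'


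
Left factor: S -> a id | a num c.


Common prefix: 'a'
Factored: S -> a S', S' -> id | num c


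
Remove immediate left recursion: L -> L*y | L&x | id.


Left-recursive alternatives: L*y, L&x; non-recursive: id
Introduce L': L -> idL', L' -> *yL' | &xL' | ε


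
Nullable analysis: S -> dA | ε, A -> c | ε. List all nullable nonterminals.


A nonterminal is nullable iff some alternative derives ε (directly, or every symbol in it is nullable)
Nullable: {A, S}


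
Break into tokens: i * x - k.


Scan left to right, longest-match per lexeme
Tokens: ID(i), OP(*), ID(x), OP(-), ID(k)


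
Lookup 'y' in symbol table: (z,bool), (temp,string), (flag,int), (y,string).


Lookup 'y' → type string


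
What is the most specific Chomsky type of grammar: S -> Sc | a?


Left-linear: every RHS is a terminal or one nonterminal followed by a terminal
Classification: Type 3 (Regular)


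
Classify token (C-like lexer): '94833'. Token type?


Pattern: digits only
Type: INTEGER_LITERAL


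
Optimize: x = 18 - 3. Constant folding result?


18 - 3 = 15 at compile time
Optimized: x = 15


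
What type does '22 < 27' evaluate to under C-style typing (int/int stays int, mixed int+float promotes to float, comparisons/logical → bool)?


Operand types: int < int
Rule: comparison yields bool
Result type: bool


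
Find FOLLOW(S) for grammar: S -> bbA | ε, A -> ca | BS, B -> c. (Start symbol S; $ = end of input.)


$ ∈ FOLLOW(S). For each A -> αBβ: add FIRST(β)\{ε} to FOLLOW(B); if β nullable, add FOLLOW(A).
FOLLOW(S) = {$}


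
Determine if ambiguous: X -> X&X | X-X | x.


'x&x-x' has two parse trees (no precedence encoded between & and -)
Ambiguous


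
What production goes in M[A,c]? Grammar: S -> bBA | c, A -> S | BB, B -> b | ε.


For [A, c]: 'c' ∈ FIRST(S)
Entry: A -> S


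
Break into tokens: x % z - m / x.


Scan left to right, longest-match per lexeme
Tokens: ID(x), OP(%), ID(z), OP(-), ID(m), OP(/), ID(x)


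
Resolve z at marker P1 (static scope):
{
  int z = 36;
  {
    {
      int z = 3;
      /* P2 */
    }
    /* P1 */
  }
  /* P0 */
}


P1's block does not declare z; resolves to the enclosing declaration at depth 0
z = 36


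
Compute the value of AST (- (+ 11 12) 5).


Evaluate inner: (+ 11 12) = 23
Evaluate root: (- 23 5) = 18
Result: 18


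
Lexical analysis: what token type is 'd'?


Pattern: letter/underscore followed by alphanumerics, not a keyword
Type: IDENTIFIER


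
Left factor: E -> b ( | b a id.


Common prefix: 'b'
Factored: E -> b E', E' -> ( | a id


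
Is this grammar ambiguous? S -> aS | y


right-linear, alternatives start with distinct terminals 'a' vs 'y': unique leftmost derivation
Unambiguous


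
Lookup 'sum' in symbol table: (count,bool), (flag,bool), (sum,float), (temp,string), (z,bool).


Lookup 'sum' → type float


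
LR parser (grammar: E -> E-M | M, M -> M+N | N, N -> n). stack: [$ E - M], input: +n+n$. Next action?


'+' can extend M; shift to build M -> M+N
Action: shift


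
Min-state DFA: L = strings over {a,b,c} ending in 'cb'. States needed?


Track the longest suffix of input matching a prefix of 'cb': 3 classes (prefixes of length 0..2)
Minimal DFA: 3 states


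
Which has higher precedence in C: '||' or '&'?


'&' is bitwise AND (level 5); '||' is logical OR (level 1)
Higher level binds tighter
'&' has higher precedence than '||'


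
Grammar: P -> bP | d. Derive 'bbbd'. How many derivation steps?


Derivation: P => bP => bbP => bbbP => bbbd
Steps: 4


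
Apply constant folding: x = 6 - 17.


6 - 17 = -11 at compile time
Optimized: x = -11


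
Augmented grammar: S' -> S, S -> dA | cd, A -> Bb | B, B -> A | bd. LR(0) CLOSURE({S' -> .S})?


Start: S' -> .S
For each item with dot before a nonterminal B, add B -> .γ for every B-production
Closure: [S' -> .S, S -> .dA, S -> .cd]
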